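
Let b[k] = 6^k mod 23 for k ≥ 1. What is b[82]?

2

We have b[1] = 6, b[2] = 13, b[3] = 9, b[4] = 8, b[5] = 2, b[6] = 12, b[7] = 3, b[8] = 18, b[9] = 16, b[10] = 4, b[11] = 1, b[12] = 6.
Since b[12] = b[1] = 6, the sequence is periodic with period 11.
So b[82] = b[1 + ((82-1) mod 11)] = b[5] = 2.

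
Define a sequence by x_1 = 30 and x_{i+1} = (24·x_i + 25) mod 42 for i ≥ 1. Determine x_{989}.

We have x_1 = 30; x_2 = 31; x_3 = 13; x_4 = 1; x_5 = 7; x_6 = 25; x_7 = 37; x_8 = 31.
Since x_8 = x_2 = 31, the sequence is eventually periodic: after a pre-period of length 1 it cycles with period 6.
For i ≥ 2, x_i depends only on (i - 2) mod 6. (989 - 2) mod 6 = 3, so x_{989} = x_5 = 7.

7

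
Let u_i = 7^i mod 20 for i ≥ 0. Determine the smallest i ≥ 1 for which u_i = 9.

Computing terms: u_0 = 1; u_1 = 7; u_2 = 9; u_3 = 3; u_4 = 1.
Since u_4 = u_0 = 1, the sequence is periodic with period 4.
The value 9 first appears (with i ≥ 1) at u_2.

2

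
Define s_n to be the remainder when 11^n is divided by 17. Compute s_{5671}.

s_0 = 1, s_1 = 11, s_2 = 2, s_3 = 5, s_4 = 4, s_5 = 10, s_6 = 8, s_7 = 3, s_8 = 16, s_9 = 6, s_{10} = 15, s_{11} = 12, s_{12} = 13, s_{13} = 7, s_{14} = 9, s_{15} = 14, s_{16} = 1.
Since s_{16} = s_0 = 1, the sequence is periodic with period 16.
(5671 - 0) mod 16 = 7, so s_{5671} = s_7 = 3.

3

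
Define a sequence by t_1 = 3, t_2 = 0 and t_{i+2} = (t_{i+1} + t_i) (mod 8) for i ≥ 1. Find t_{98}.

0

We have t_1 = 3,  t_2 = 0,  t_3 = 3,  t_4 = 3,  t_5 = 6,  t_6 = 1,  t_7 = 7,  t_8 = 0,  t_9 = 7,  t_{10} = 7,  t_{11} = 6,  t_{12} = 5,  t_{13} = 3,  t_{14} = 0.
Since (t_{13}, t_{14}) = (t_1, t_2) = (3, 0) (two consecutive terms determine the rest), the sequence is periodic with period 12.
So t_{98} = t_{1 + ((98-1) mod 12)} = t_2 = 0.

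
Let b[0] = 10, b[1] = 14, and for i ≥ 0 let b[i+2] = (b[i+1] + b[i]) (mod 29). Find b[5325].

Listing terms: b[0] = 10,  b[1] = 14,  b[2] = 24,  b[3] = 9,  b[4] = 4,  b[5] = 13,  b[6] = 17,  b[7] = 1,  b[8] = 18,  b[9] = 19,  b[10] = 8,  b[11] = 27,  b[12] = 6,  b[13] = 4,  b[14] = 10,  b[15] = 14.
The sequence repeats with period 14.
So b[5325] = b[0 + ((5325-0) mod 14)] = b[5] = 13.

13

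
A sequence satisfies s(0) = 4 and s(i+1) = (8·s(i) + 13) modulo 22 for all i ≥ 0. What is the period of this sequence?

10

Computing terms: s(0) = 4,  s(1) = 1,  s(2) = 21,  s(3) = 5,  s(4) = 9,  s(5) = 19,  s(6) = 11,  s(7) = 13,  s(8) = 7,  s(9) = 3,  s(10) = 15,  s(11) = 1.
Since s(11) = s(1) = 1, the sequence is eventually periodic: after a pre-period of length 1 it cycles with period 10.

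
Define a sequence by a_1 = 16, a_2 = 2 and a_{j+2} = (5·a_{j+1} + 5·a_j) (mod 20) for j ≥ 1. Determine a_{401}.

10

We have a_1 = 16; a_2 = 2; a_3 = 10; a_4 = 0; a_5 = 10; a_6 = 10; a_7 = 0.
Since (a_6, a_7) = (a_3, a_4) = (10, 0) (two consecutive terms determine the rest), the sequence is eventually periodic: after a pre-period of length 2 it cycles with period 3.
For j ≥ 3, a_j depends only on (j - 3) mod 3. (401 - 3) mod 3 = 2, so a_{401} = a_5 = 10.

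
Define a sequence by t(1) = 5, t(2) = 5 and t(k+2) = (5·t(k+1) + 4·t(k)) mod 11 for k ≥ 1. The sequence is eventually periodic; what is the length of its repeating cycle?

Computing terms: t(1) = 5, t(2) = 5, t(3) = 1, t(4) = 3, t(5) = 8, t(6) = 8, t(7) = 6, t(8) = 7, t(9) = 4, t(10) = 4, t(11) = 3, t(12) = 9, t(13) = 2, t(14) = 2, t(15) = 7, t(16) = 10, t(17) = 1, t(18) = 1, t(19) = 9, t(20) = 5, t(21) = 6, t(22) = 6, t(23) = 10, t(24) = 8, t(25) = 3, t(26) = 3, t(27) = 5, t(28) = 4, t(29) = 7, t(30) = 7, t(31) = 8, t(32) = 2, t(33) = 9, t(34) = 9, t(35) = 4, t(36) = 1, t(37) = 10, t(38) = 10, t(39) = 2, t(40) = 6, t(41) = 5, t(42) = 5.
Since (t(41), t(42)) = (t(1), t(2)) = (5, 5) (two consecutive terms determine the rest), the sequence is periodic with period 40.

40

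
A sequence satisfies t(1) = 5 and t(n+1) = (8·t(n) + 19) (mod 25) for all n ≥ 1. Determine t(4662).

9

Computing terms: t(1) = 5,  t(2) = 9,  t(3) = 16,  t(4) = 22,  t(5) = 20,  t(6) = 4,  t(7) = 1,  t(8) = 2,  t(9) = 10,  t(10) = 24,  t(11) = 11,  t(12) = 7,  t(13) = 0,  t(14) = 19,  t(15) = 21,  t(16) = 12,  t(17) = 15,  t(18) = 14,  t(19) = 6,  t(20) = 17,  t(21) = 5.
Since t(21) = t(1) = 5, the sequence is periodic with period 20.
(4662 - 1) mod 20 = 1, so t(4662) = t(2) = 9.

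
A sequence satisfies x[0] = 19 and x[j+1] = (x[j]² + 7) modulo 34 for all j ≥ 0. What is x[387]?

20

We have x[0] = 19, x[1] = 28, x[2] = 9, x[3] = 20, x[4] = 33, x[5] = 8, x[6] = 3, x[7] = 16, x[8] = 25, x[9] = 20.
Since x[9] = x[3] = 20, the sequence is eventually periodic: after a pre-period of length 3 it cycles with period 6.
For j ≥ 3, x[j] depends only on (j - 3) mod 6. (387 - 3) mod 6 = 0, so x[387] = x[3] = 20.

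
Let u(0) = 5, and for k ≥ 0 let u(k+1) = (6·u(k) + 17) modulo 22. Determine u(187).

u(0) = 5,  u(1) = 3,  u(2) = 13,  u(3) = 7,  u(4) = 15,  u(5) = 19,  u(6) = 21,  u(7) = 11,  u(8) = 17,  u(9) = 9,  u(10) = 5.
The sequence repeats with period 10.
So u(187) = u(0 + ((187-0) mod 10)) = u(7) = 11.

11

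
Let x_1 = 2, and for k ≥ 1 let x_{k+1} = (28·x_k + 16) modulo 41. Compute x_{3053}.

28

We have x_1 = 2,  x_2 = 31,  x_3 = 23,  x_4 = 4,  x_5 = 5,  x_6 = 33,  x_7 = 38,  x_8 = 14,  x_9 = 39,  x_{10} = 1,  x_{11} = 3,  x_{12} = 18,  x_{13} = 28,  x_{14} = 21,  x_{15} = 30,  x_{16} = 36,  x_{17} = 40,  x_{18} = 29,  x_{19} = 8,  x_{20} = 35,  x_{21} = 12,  x_{22} = 24,  x_{23} = 32,  x_{24} = 10,  x_{25} = 9,  x_{26} = 22,  x_{27} = 17,  x_{28} = 0,  x_{29} = 16,  x_{30} = 13,  x_{31} = 11,  x_{32} = 37,  x_{33} = 27,  x_{34} = 34,  x_{35} = 25,  x_{36} = 19,  x_{37} = 15,  x_{38} = 26,  x_{39} = 6,  x_{40} = 20,  x_{41} = 2.
The sequence repeats with period 40.
(3053 - 1) mod 40 = 12, so x_{3053} = x_{13} = 28.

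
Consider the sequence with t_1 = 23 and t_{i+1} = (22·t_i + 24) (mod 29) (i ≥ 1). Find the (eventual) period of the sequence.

14

Computing terms: t_1 = 23; t_2 = 8; t_3 = 26; t_4 = 16; t_5 = 28; t_6 = 2; t_7 = 10; t_8 = 12; t_9 = 27; t_{10} = 9; t_{11} = 19; t_{12} = 7; t_{13} = 4; t_{14} = 25; t_{15} = 23.
Since t_{15} = t_1 = 23, the sequence is periodic with period 14.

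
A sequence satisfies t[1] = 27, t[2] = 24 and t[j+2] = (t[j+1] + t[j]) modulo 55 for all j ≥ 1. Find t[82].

24

We have t[1] = 27, t[2] = 24, t[3] = 51, t[4] = 20, t[5] = 16, t[6] = 36, t[7] = 52, t[8] = 33, t[9] = 30, t[10] = 8, t[11] = 38, t[12] = 46, t[13] = 29, t[14] = 20, t[15] = 49, t[16] = 14, t[17] = 8, t[18] = 22, t[19] = 30, t[20] = 52, t[21] = 27, t[22] = 24.
Since (t[21], t[22]) = (t[1], t[2]) = (27, 24) (two consecutive terms determine the rest), the sequence is periodic with period 20.
So t[82] = t[1 + ((82-1) mod 20)] = t[2] = 24.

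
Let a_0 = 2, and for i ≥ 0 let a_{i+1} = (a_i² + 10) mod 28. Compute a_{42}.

26

We have a_0 = 2, a_1 = 14, a_2 = 10, a_3 = 26, a_4 = 14.
Since a_4 = a_1 = 14, the sequence is eventually periodic: after a pre-period of length 1 it cycles with period 3.
For i ≥ 1, a_i depends only on (i - 1) mod 3. (42 - 1) mod 3 = 2, so a_{42} = a_3 = 26.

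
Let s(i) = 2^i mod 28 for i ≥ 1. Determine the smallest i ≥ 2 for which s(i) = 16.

4

Computing terms: s(1) = 2,  s(2) = 4,  s(3) = 8,  s(4) = 16,  s(5) = 4.
Since s(5) = s(2) = 4, the sequence is eventually periodic: after a pre-period of length 1 it cycles with period 3.
The value 16 first appears (with i ≥ 2) at s(4).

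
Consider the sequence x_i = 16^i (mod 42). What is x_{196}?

Computing terms: x_0 = 1; x_1 = 16; x_2 = 4; x_3 = 22; x_4 = 16.
Since x_4 = x_1 = 16, the sequence is eventually periodic: after a pre-period of length 1 it cycles with period 3.
For i ≥ 1, x_i depends only on (i - 1) mod 3. (196 - 1) mod 3 = 0, so x_{196} = x_1 = 16.

16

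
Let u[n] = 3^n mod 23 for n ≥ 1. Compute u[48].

12

We have u[1] = 3; u[2] = 9; u[3] = 4; u[4] = 12; u[5] = 13; u[6] = 16; u[7] = 2; u[8] = 6; u[9] = 18; u[10] = 8; u[11] = 1; u[12] = 3.
Since u[12] = u[1] = 3, the sequence is periodic with period 11.
(48 - 1) mod 11 = 3, so u[48] = u[4] = 12.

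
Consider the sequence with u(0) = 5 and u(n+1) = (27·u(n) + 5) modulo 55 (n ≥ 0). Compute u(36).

30

Listing terms: u(0) = 5, u(1) = 30, u(2) = 45, u(3) = 10, u(4) = 0, u(5) = 5.
Since u(5) = u(0) = 5, the sequence is periodic with period 5.
(36 - 0) mod 5 = 1, so u(36) = u(1) = 30.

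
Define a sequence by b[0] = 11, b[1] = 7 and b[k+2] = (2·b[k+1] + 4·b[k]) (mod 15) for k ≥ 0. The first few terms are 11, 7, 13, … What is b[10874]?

Computing terms: b[0] = 11; b[1] = 7; b[2] = 13; b[3] = 9; b[4] = 10; b[5] = 11; b[6] = 2; b[7] = 3; b[8] = 14; b[9] = 10; b[10] = 1; b[11] = 12; b[12] = 13; b[13] = 14; b[14] = 5; b[15] = 6; b[16] = 2; b[17] = 13; b[18] = 4; b[19] = 0; b[20] = 1; b[21] = 2; b[22] = 8; b[23] = 9; b[24] = 5; b[25] = 1; b[26] = 7; b[27] = 3; b[28] = 4; b[29] = 5; b[30] = 11; b[31] = 12; b[32] = 8; b[33] = 4; b[34] = 10; b[35] = 6; b[36] = 7; b[37] = 8; b[38] = 14; b[39] = 0; b[40] = 11; b[41] = 7.
Since (b[40], b[41]) = (b[0], b[1]) = (11, 7) (two consecutive terms determine the rest), the sequence is periodic with period 40.
(10874 - 0) mod 40 = 34, so b[10874] = b[34] = 10.

10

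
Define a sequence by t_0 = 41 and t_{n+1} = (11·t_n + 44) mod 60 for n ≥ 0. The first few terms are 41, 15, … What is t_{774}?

We have t_0 = 41,  t_1 = 15,  t_2 = 29,  t_3 = 3,  t_4 = 17,  t_5 = 51,  t_6 = 5,  t_7 = 39,  t_8 = 53,  t_9 = 27,  t_{10} = 41.
The sequence repeats with period 10.
So t_{774} = t_{0 + ((774-0) mod 10)} = t_4 = 17.

17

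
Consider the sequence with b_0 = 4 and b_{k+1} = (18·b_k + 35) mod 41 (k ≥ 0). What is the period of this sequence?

We have b_0 = 4,  b_1 = 25,  b_2 = 34,  b_3 = 32,  b_4 = 37,  b_5 = 4.
Since b_5 = b_0 = 4, the sequence is periodic with period 5.

5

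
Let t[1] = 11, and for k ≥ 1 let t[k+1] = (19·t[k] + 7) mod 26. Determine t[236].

Listing terms: t[1] = 11,  t[2] = 8,  t[3] = 3,  t[4] = 12,  t[5] = 1,  t[6] = 0,  t[7] = 7,  t[8] = 10,  t[9] = 15,  t[10] = 6,  t[11] = 17,  t[12] = 18,  t[13] = 11.
The sequence repeats with period 12.
So t[236] = t[1 + ((236-1) mod 12)] = t[8] = 10.

10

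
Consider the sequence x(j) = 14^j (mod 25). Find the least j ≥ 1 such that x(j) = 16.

4

We have x(0) = 1,  x(1) = 14,  x(2) = 21,  x(3) = 19,  x(4) = 16,  x(5) = 24,  x(6) = 11,  x(7) = 4,  x(8) = 6,  x(9) = 9,  x(10) = 1.
The sequence repeats with period 10.
The value 16 first appears (with j ≥ 1) at x(4).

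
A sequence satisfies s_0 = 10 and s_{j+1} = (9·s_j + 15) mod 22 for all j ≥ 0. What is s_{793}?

Computing terms: s_0 = 10, s_1 = 17, s_2 = 14, s_3 = 9, s_4 = 8, s_5 = 21, s_6 = 6, s_7 = 3, s_8 = 20, s_9 = 19, s_{10} = 10.
Since s_{10} = s_0 = 10, the sequence is periodic with period 10.
(793 - 0) mod 10 = 3, so s_{793} = s_3 = 9.

9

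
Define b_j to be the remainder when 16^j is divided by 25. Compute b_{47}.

6

We have b_1 = 16, b_2 = 6, b_3 = 21, b_4 = 11, b_5 = 1, b_6 = 16.
Since b_6 = b_1 = 16, the sequence is periodic with period 5.
(47 - 1) mod 5 = 1, so b_{47} = b_2 = 6.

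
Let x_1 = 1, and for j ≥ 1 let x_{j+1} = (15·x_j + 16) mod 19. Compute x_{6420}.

Computing terms: x_1 = 1; x_2 = 12; x_3 = 6; x_4 = 11; x_5 = 10; x_6 = 14; x_7 = 17; x_8 = 5; x_9 = 15; x_{10} = 13; x_{11} = 2; x_{12} = 8; x_{13} = 3; x_{14} = 4; x_{15} = 0; x_{16} = 16; x_{17} = 9; x_{18} = 18; x_{19} = 1.
Since x_{19} = x_1 = 1, the sequence is periodic with period 18.
So x_{6420} = x_{1 + ((6420-1) mod 18)} = x_{12} = 8.

8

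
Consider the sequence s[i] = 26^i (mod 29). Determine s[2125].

15

Computing terms: s[1] = 26; s[2] = 9; s[3] = 2; s[4] = 23; s[5] = 18; s[6] = 4; s[7] = 17; s[8] = 7; s[9] = 8; s[10] = 5; s[11] = 14; s[12] = 16; s[13] = 10; s[14] = 28; s[15] = 3; s[16] = 20; s[17] = 27; s[18] = 6; s[19] = 11; s[20] = 25; s[21] = 12; s[22] = 22; s[23] = 21; s[24] = 24; s[25] = 15; s[26] = 13; s[27] = 19; s[28] = 1; s[29] = 26.
Since s[29] = s[1] = 26, the sequence is periodic with period 28.
So s[2125] = s[1 + ((2125-1) mod 28)] = s[25] = 15.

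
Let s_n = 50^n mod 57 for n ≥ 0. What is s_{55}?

50

Computing terms: s_0 = 1, s_1 = 50, s_2 = 49, s_3 = 56, s_4 = 7, s_5 = 8, s_6 = 1.
Since s_6 = s_0 = 1, the sequence is periodic with period 6.
(55 - 0) mod 6 = 1, so s_{55} = s_1 = 50.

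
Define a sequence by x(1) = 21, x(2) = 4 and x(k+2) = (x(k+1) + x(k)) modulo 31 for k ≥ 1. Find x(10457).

x(1) = 21; x(2) = 4; x(3) = 25; x(4) = 29; x(5) = 23; x(6) = 21; x(7) = 13; x(8) = 3; x(9) = 16; x(10) = 19; x(11) = 4; x(12) = 23; x(13) = 27; x(14) = 19; x(15) = 15; x(16) = 3; x(17) = 18; x(18) = 21; x(19) = 8; x(20) = 29; x(21) = 6; x(22) = 4; x(23) = 10; x(24) = 14; x(25) = 24; x(26) = 7; x(27) = 0; x(28) = 7; x(29) = 7; x(30) = 14; x(31) = 21; x(32) = 4.
Since (x(31), x(32)) = (x(1), x(2)) = (21, 4) (two consecutive terms determine the rest), the sequence is periodic with period 30.
(10457 - 1) mod 30 = 16, so x(10457) = x(17) = 18.

18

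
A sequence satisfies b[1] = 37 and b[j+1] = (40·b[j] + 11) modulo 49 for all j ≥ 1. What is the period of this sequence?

b[1] = 37,  b[2] = 21,  b[3] = 18,  b[4] = 45,  b[5] = 47,  b[6] = 29,  b[7] = 44,  b[8] = 7,  b[9] = 46,  b[10] = 38,  b[11] = 12,  b[12] = 1,  b[13] = 2,  b[14] = 42,  b[15] = 25,  b[16] = 31,  b[17] = 26,  b[18] = 22,  b[19] = 9,  b[20] = 28,  b[21] = 4,  b[22] = 24,  b[23] = 40,  b[24] = 43,  b[25] = 16,  b[26] = 14,  b[27] = 32,  b[28] = 17,  b[29] = 5,  b[30] = 15,  b[31] = 23,  b[32] = 0,  b[33] = 11,  b[34] = 10,  b[35] = 19,  b[36] = 36,  b[37] = 30,  b[38] = 35,  b[39] = 39,  b[40] = 3,  b[41] = 33,  b[42] = 8,  b[43] = 37.
Since b[43] = b[1] = 37, the sequence is periodic with period 42.

42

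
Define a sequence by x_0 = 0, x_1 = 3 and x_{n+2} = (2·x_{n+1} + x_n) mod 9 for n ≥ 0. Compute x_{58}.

Listing terms: x_0 = 0,  x_1 = 3,  x_2 = 6,  x_3 = 6,  x_4 = 0,  x_5 = 6,  x_6 = 3,  x_7 = 3,  x_8 = 0,  x_9 = 3.
Since (x_8, x_9) = (x_0, x_1) = (0, 3) (two consecutive terms determine the rest), the sequence is periodic with period 8.
So x_{58} = x_{0 + ((58-0) mod 8)} = x_2 = 6.

6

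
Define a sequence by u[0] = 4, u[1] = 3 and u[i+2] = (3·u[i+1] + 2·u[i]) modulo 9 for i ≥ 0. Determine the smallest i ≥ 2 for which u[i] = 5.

6

Computing terms: u[0] = 4; u[1] = 3; u[2] = 8; u[3] = 3; u[4] = 7; u[5] = 0; u[6] = 5; u[7] = 6; u[8] = 1; u[9] = 6; u[10] = 2; u[11] = 0; u[12] = 4; u[13] = 3.
The sequence repeats with period 12.
The value 5 first appears (with i ≥ 2) at u[6].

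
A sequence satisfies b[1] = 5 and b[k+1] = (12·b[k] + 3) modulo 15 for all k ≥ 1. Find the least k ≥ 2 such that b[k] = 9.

3

We have b[1] = 5, b[2] = 3, b[3] = 9, b[4] = 6, b[5] = 0, b[6] = 3.
Since b[6] = b[2] = 3, the sequence is eventually periodic: after a pre-period of length 1 it cycles with period 4.
The value 9 first appears (with k ≥ 2) at b[3].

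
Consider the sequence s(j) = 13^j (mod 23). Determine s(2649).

3

We have s(0) = 1, s(1) = 13, s(2) = 8, s(3) = 12, s(4) = 18, s(5) = 4, s(6) = 6, s(7) = 9, s(8) = 2, s(9) = 3, s(10) = 16, s(11) = 1.
Since s(11) = s(0) = 1, the sequence is periodic with period 11.
(2649 - 0) mod 11 = 9, so s(2649) = s(9) = 3.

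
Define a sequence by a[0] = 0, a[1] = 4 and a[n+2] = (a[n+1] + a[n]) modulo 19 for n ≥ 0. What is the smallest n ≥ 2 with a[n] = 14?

7

a[0] = 0,  a[1] = 4,  a[2] = 4,  a[3] = 8,  a[4] = 12,  a[5] = 1,  a[6] = 13,  a[7] = 14,  a[8] = 8,  a[9] = 3,  a[10] = 11,  a[11] = 14,  a[12] = 6,  a[13] = 1,  a[14] = 7,  a[15] = 8,  a[16] = 15,  a[17] = 4,  a[18] = 0,  a[19] = 4.
Since (a[18], a[19]) = (a[0], a[1]) = (0, 4) (two consecutive terms determine the rest), the sequence is periodic with period 18.
The value 14 first appears (with n ≥ 2) at a[7].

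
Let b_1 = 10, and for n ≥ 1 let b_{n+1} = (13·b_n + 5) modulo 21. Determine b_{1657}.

Computing terms: b_1 = 10; b_2 = 9; b_3 = 17; b_4 = 16; b_5 = 3; b_6 = 2; b_7 = 10.
Since b_7 = b_1 = 10, the sequence is periodic with period 6.
So b_{1657} = b_{1 + ((1657-1) mod 6)} = b_1 = 10.

10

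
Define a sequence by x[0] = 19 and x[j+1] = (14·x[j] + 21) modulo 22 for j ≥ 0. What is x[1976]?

Computing terms: x[0] = 19, x[1] = 1, x[2] = 13, x[3] = 5, x[4] = 3, x[5] = 19.
Since x[5] = x[0] = 19, the sequence is periodic with period 5.
(1976 - 0) mod 5 = 1, so x[1976] = x[1] = 1.

1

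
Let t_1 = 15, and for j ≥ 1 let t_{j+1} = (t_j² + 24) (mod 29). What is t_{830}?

20

t_1 = 15; t_2 = 17; t_3 = 23; t_4 = 2; t_5 = 28; t_6 = 25; t_7 = 11; t_8 = 0; t_9 = 24; t_{10} = 20; t_{11} = 18; t_{12} = 0.
Since t_{12} = t_8 = 0, the sequence is eventually periodic: after a pre-period of length 7 it cycles with period 4.
For j ≥ 8, t_j depends only on (j - 8) mod 4. (830 - 8) mod 4 = 2, so t_{830} = t_{10} = 20.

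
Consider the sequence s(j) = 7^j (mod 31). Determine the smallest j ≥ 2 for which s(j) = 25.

We have s(1) = 7; s(2) = 18; s(3) = 2; s(4) = 14; s(5) = 5; s(6) = 4; s(7) = 28; s(8) = 10; s(9) = 8; s(10) = 25; s(11) = 20; s(12) = 16; s(13) = 19; s(14) = 9; s(15) = 1; s(16) = 7.
Since s(16) = s(1) = 7, the sequence is periodic with period 15.
The value 25 first appears (with j ≥ 2) at s(10).

10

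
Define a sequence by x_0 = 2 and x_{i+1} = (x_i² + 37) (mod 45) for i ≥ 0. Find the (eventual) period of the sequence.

6

We have x_0 = 2; x_1 = 41; x_2 = 8; x_3 = 11; x_4 = 23; x_5 = 26; x_6 = 38; x_7 = 41.
Since x_7 = x_1 = 41, the sequence is eventually periodic: after a pre-period of length 1 it cycles with period 6.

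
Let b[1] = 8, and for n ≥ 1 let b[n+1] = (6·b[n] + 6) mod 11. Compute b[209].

Computing terms: b[1] = 8; b[2] = 10; b[3] = 0; b[4] = 6; b[5] = 9; b[6] = 5; b[7] = 3; b[8] = 2; b[9] = 7; b[10] = 4; b[11] = 8.
Since b[11] = b[1] = 8, the sequence is periodic with period 10.
So b[209] = b[1 + ((209-1) mod 10)] = b[9] = 7.

7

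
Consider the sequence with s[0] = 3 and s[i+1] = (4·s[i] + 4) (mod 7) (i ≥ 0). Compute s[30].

3

Listing terms: s[0] = 3, s[1] = 2, s[2] = 5, s[3] = 3.
Since s[3] = s[0] = 3, the sequence is periodic with period 3.
(30 - 0) mod 3 = 0, so s[30] = s[0] = 3.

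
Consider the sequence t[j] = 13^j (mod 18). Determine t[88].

13

Listing terms: t[0] = 1, t[1] = 13, t[2] = 7, t[3] = 1.
Since t[3] = t[0] = 1, the sequence is periodic with period 3.
So t[88] = t[0 + ((88-0) mod 3)] = t[1] = 13.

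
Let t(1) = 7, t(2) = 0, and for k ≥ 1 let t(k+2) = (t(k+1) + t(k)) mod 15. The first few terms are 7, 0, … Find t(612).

t(1) = 7, t(2) = 0, t(3) = 7, t(4) = 7, t(5) = 14, t(6) = 6, t(7) = 5, t(8) = 11, t(9) = 1, t(10) = 12, t(11) = 13, t(12) = 10, t(13) = 8, t(14) = 3, t(15) = 11, t(16) = 14, t(17) = 10, t(18) = 9, t(19) = 4, t(20) = 13, t(21) = 2, t(22) = 0, t(23) = 2, t(24) = 2, t(25) = 4, t(26) = 6, t(27) = 10, t(28) = 1, t(29) = 11, t(30) = 12, t(31) = 8, t(32) = 5, t(33) = 13, t(34) = 3, t(35) = 1, t(36) = 4, t(37) = 5, t(38) = 9, t(39) = 14, t(40) = 8, t(41) = 7, t(42) = 0.
Since (t(41), t(42)) = (t(1), t(2)) = (7, 0) (two consecutive terms determine the rest), the sequence is periodic with period 40.
So t(612) = t(1 + ((612-1) mod 40)) = t(12) = 10.

10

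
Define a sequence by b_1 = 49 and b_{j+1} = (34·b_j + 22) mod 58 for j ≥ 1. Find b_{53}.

b_1 = 49; b_2 = 6; b_3 = 52; b_4 = 50; b_5 = 40; b_6 = 48; b_7 = 30; b_8 = 56; b_9 = 12; b_{10} = 24; b_{11} = 26; b_{12} = 36; b_{13} = 28; b_{14} = 46; b_{15} = 20; b_{16} = 6.
Since b_{16} = b_2 = 6, the sequence is eventually periodic: after a pre-period of length 1 it cycles with period 14.
For j ≥ 2, b_j depends only on (j - 2) mod 14. (53 - 2) mod 14 = 9, so b_{53} = b_{11} = 26.

26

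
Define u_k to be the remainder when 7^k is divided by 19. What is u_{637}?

Listing terms: u_0 = 1, u_1 = 7, u_2 = 11, u_3 = 1.
The sequence repeats with period 3.
(637 - 0) mod 3 = 1, so u_{637} = u_1 = 7.

7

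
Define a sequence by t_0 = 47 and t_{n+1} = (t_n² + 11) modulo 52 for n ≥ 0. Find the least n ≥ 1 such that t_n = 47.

Computing terms: t_0 = 47; t_1 = 36; t_2 = 7; t_3 = 8; t_4 = 23; t_5 = 20; t_6 = 47.
The sequence repeats with period 6.
The value 47 next appears (with n ≥ 1) at t_6.

6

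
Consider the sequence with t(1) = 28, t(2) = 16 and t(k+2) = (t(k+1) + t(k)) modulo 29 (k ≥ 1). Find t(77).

We have t(1) = 28,  t(2) = 16,  t(3) = 15,  t(4) = 2,  t(5) = 17,  t(6) = 19,  t(7) = 7,  t(8) = 26,  t(9) = 4,  t(10) = 1,  t(11) = 5,  t(12) = 6,  t(13) = 11,  t(14) = 17,  t(15) = 28,  t(16) = 16.
Since (t(15), t(16)) = (t(1), t(2)) = (28, 16) (two consecutive terms determine the rest), the sequence is periodic with period 14.
(77 - 1) mod 14 = 6, so t(77) = t(7) = 7.

7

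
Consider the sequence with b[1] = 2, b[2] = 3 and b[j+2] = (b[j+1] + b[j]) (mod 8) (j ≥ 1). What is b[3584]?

b[1] = 2, b[2] = 3, b[3] = 5, b[4] = 0, b[5] = 5, b[6] = 5, b[7] = 2, b[8] = 7, b[9] = 1, b[10] = 0, b[11] = 1, b[12] = 1, b[13] = 2, b[14] = 3.
Since (b[13], b[14]) = (b[1], b[2]) = (2, 3) (two consecutive terms determine the rest), the sequence is periodic with period 12.
So b[3584] = b[1 + ((3584-1) mod 12)] = b[8] = 7.

7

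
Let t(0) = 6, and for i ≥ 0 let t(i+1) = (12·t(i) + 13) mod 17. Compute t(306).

Computing terms: t(0) = 6,  t(1) = 0,  t(2) = 13,  t(3) = 16,  t(4) = 1,  t(5) = 8,  t(6) = 7,  t(7) = 12,  t(8) = 4,  t(9) = 10,  t(10) = 14,  t(11) = 11,  t(12) = 9,  t(13) = 2,  t(14) = 3,  t(15) = 15,  t(16) = 6.
The sequence repeats with period 16.
So t(306) = t(0 + ((306-0) mod 16)) = t(2) = 13.

13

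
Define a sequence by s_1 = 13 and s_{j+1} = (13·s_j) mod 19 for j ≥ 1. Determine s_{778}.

Listing terms: s_1 = 13,  s_2 = 17,  s_3 = 12,  s_4 = 4,  s_5 = 14,  s_6 = 11,  s_7 = 10,  s_8 = 16,  s_9 = 18,  s_{10} = 6,  s_{11} = 2,  s_{12} = 7,  s_{13} = 15,  s_{14} = 5,  s_{15} = 8,  s_{16} = 9,  s_{17} = 3,  s_{18} = 1,  s_{19} = 13.
Since s_{19} = s_1 = 13, the sequence is periodic with period 18.
So s_{778} = s_{1 + ((778-1) mod 18)} = s_4 = 4.

4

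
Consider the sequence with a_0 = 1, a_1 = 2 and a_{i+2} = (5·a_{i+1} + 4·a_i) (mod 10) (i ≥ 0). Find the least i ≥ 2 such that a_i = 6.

Listing terms: a_0 = 1; a_1 = 2; a_2 = 4; a_3 = 8; a_4 = 6; a_5 = 2; a_6 = 4.
Since (a_5, a_6) = (a_1, a_2) = (2, 4) (two consecutive terms determine the rest), the sequence is eventually periodic: after a pre-period of length 1 it cycles with period 4.
The value 6 first appears (with i ≥ 2) at a_4.

4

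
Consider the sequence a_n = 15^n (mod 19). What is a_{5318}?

We have a_0 = 1; a_1 = 15; a_2 = 16; a_3 = 12; a_4 = 9; a_5 = 2; a_6 = 11; a_7 = 13; a_8 = 5; a_9 = 18; a_{10} = 4; a_{11} = 3; a_{12} = 7; a_{13} = 10; a_{14} = 17; a_{15} = 8; a_{16} = 6; a_{17} = 14; a_{18} = 1.
Since a_{18} = a_0 = 1, the sequence is periodic with period 18.
(5318 - 0) mod 18 = 8, so a_{5318} = a_8 = 5.

5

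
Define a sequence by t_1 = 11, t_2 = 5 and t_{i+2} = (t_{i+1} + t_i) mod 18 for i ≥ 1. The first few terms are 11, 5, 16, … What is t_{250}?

5

Computing terms: t_1 = 11,  t_2 = 5,  t_3 = 16,  t_4 = 3,  t_5 = 1,  t_6 = 4,  t_7 = 5,  t_8 = 9,  t_9 = 14,  t_{10} = 5,  t_{11} = 1,  t_{12} = 6,  t_{13} = 7,  t_{14} = 13,  t_{15} = 2,  t_{16} = 15,  t_{17} = 17,  t_{18} = 14,  t_{19} = 13,  t_{20} = 9,  t_{21} = 4,  t_{22} = 13,  t_{23} = 17,  t_{24} = 12,  t_{25} = 11,  t_{26} = 5.
Since (t_{25}, t_{26}) = (t_1, t_2) = (11, 5) (two consecutive terms determine the rest), the sequence is periodic with period 24.
So t_{250} = t_{1 + ((250-1) mod 24)} = t_{10} = 5.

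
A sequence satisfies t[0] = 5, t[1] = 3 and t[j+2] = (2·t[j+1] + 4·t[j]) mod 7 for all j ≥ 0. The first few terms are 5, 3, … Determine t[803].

We have t[0] = 5; t[1] = 3; t[2] = 5; t[3] = 1; t[4] = 1; t[5] = 6; t[6] = 2; t[7] = 0; t[8] = 1; t[9] = 2; t[10] = 1; t[11] = 3; t[12] = 3; t[13] = 4; t[14] = 6; t[15] = 0; t[16] = 3; t[17] = 6; t[18] = 3; t[19] = 2; t[20] = 2; t[21] = 5; t[22] = 4; t[23] = 0; t[24] = 2; t[25] = 4; t[26] = 2; t[27] = 6; t[28] = 6; t[29] = 1; t[30] = 5; t[31] = 0; t[32] = 6; t[33] = 5; t[34] = 6; t[35] = 4; t[36] = 4; t[37] = 3; t[38] = 1; t[39] = 0; t[40] = 4; t[41] = 1; t[42] = 4; t[43] = 5; t[44] = 5; t[45] = 2; t[46] = 3; t[47] = 0; t[48] = 5; t[49] = 3.
Since (t[48], t[49]) = (t[0], t[1]) = (5, 3) (two consecutive terms determine the rest), the sequence is periodic with period 48.
(803 - 0) mod 48 = 35, so t[803] = t[35] = 4.

4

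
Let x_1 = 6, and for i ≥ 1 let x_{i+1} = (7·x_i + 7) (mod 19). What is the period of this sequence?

Listing terms: x_1 = 6,  x_2 = 11,  x_3 = 8,  x_4 = 6.
The sequence repeats with period 3.

3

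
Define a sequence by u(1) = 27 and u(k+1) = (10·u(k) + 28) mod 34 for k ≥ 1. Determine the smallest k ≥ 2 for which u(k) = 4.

We have u(1) = 27; u(2) = 26; u(3) = 16; u(4) = 18; u(5) = 4; u(6) = 0; u(7) = 28; u(8) = 2; u(9) = 14; u(10) = 32; u(11) = 8; u(12) = 6; u(13) = 20; u(14) = 24; u(15) = 30; u(16) = 22; u(17) = 10; u(18) = 26.
Since u(18) = u(2) = 26, the sequence is eventually periodic: after a pre-period of length 1 it cycles with period 16.
The value 4 first appears (with k ≥ 2) at u(5).

5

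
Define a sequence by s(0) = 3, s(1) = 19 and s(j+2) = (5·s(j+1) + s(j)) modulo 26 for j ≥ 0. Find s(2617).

Listing terms: s(0) = 3; s(1) = 19; s(2) = 20; s(3) = 15; s(4) = 17; s(5) = 22; s(6) = 23; s(7) = 7; s(8) = 6; s(9) = 11; s(10) = 9; s(11) = 4; s(12) = 3; s(13) = 19.
The sequence repeats with period 12.
(2617 - 0) mod 12 = 1, so s(2617) = s(1) = 19.

19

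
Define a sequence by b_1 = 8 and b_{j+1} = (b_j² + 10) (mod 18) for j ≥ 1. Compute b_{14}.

b_1 = 8; b_2 = 2; b_3 = 14; b_4 = 8.
The sequence repeats with period 3.
(14 - 1) mod 3 = 1, so b_{14} = b_2 = 2.

2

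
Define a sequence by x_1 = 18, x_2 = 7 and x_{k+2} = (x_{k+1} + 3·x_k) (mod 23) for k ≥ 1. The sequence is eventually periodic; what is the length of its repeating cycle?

Listing terms: x_1 = 18; x_2 = 7; x_3 = 15; x_4 = 13; x_5 = 12; x_6 = 5; x_7 = 18; x_8 = 10; x_9 = 18; x_{10} = 2; x_{11} = 10; x_{12} = 16; x_{13} = 0; x_{14} = 2; x_{15} = 2; x_{16} = 8; x_{17} = 14; x_{18} = 15; x_{19} = 11; x_{20} = 10; x_{21} = 20; x_{22} = 4; x_{23} = 18; x_{24} = 7.
Since (x_{23}, x_{24}) = (x_1, x_2) = (18, 7) (two consecutive terms determine the rest), the sequence is periodic with period 22.

22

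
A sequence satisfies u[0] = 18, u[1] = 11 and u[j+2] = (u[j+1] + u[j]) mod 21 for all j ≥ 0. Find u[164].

6

Listing terms: u[0] = 18; u[1] = 11; u[2] = 8; u[3] = 19; u[4] = 6; u[5] = 4; u[6] = 10; u[7] = 14; u[8] = 3; u[9] = 17; u[10] = 20; u[11] = 16; u[12] = 15; u[13] = 10; u[14] = 4; u[15] = 14; u[16] = 18; u[17] = 11.
Since (u[16], u[17]) = (u[0], u[1]) = (18, 11) (two consecutive terms determine the rest), the sequence is periodic with period 16.
(164 - 0) mod 16 = 4, so u[164] = u[4] = 6.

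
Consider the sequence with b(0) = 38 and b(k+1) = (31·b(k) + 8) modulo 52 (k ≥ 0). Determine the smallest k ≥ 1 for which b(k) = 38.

4

We have b(0) = 38, b(1) = 42, b(2) = 10, b(3) = 6, b(4) = 38.
Since b(4) = b(0) = 38, the sequence is periodic with period 4.
The value 38 next appears (with k ≥ 1) at b(4).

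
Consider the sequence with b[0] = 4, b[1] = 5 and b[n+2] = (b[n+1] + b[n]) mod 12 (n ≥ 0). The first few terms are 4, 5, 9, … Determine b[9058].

3

Listing terms: b[0] = 4,  b[1] = 5,  b[2] = 9,  b[3] = 2,  b[4] = 11,  b[5] = 1,  b[6] = 0,  b[7] = 1,  b[8] = 1,  b[9] = 2,  b[10] = 3,  b[11] = 5,  b[12] = 8,  b[13] = 1,  b[14] = 9,  b[15] = 10,  b[16] = 7,  b[17] = 5,  b[18] = 0,  b[19] = 5,  b[20] = 5,  b[21] = 10,  b[22] = 3,  b[23] = 1,  b[24] = 4,  b[25] = 5.
Since (b[24], b[25]) = (b[0], b[1]) = (4, 5) (two consecutive terms determine the rest), the sequence is periodic with period 24.
(9058 - 0) mod 24 = 10, so b[9058] = b[10] = 3.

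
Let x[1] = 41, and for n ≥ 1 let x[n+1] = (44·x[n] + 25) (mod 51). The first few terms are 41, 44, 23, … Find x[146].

44

Computing terms: x[1] = 41, x[2] = 44, x[3] = 23, x[4] = 17, x[5] = 8, x[6] = 20, x[7] = 38, x[8] = 14, x[9] = 29, x[10] = 26, x[11] = 47, x[12] = 2, x[13] = 11, x[14] = 50, x[15] = 32, x[16] = 5, x[17] = 41.
The sequence repeats with period 16.
(146 - 1) mod 16 = 1, so x[146] = x[2] = 44.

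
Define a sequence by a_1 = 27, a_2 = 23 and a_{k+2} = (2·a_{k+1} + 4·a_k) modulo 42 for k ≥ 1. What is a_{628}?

We have a_1 = 27; a_2 = 23; a_3 = 28; a_4 = 22; a_5 = 30; a_6 = 22; a_7 = 38; a_8 = 38; a_9 = 18; a_{10} = 20; a_{11} = 28; a_{12} = 10; a_{13} = 6; a_{14} = 10; a_{15} = 2; a_{16} = 2; a_{17} = 12; a_{18} = 32; a_{19} = 28; a_{20} = 16; a_{21} = 18; a_{22} = 16; a_{23} = 20; a_{24} = 20; a_{25} = 36; a_{26} = 26; a_{27} = 28; a_{28} = 34; a_{29} = 12; a_{30} = 34; a_{31} = 32; a_{32} = 32; a_{33} = 24; a_{34} = 8; a_{35} = 28; a_{36} = 4; a_{37} = 36; a_{38} = 4; a_{39} = 26; a_{40} = 26; a_{41} = 30; a_{42} = 38; a_{43} = 28; a_{44} = 40; a_{45} = 24; a_{46} = 40; a_{47} = 8; a_{48} = 8; a_{49} = 6; a_{50} = 2; a_{51} = 28; a_{52} = 22.
Since (a_{51}, a_{52}) = (a_3, a_4) = (28, 22) (two consecutive terms determine the rest), the sequence is eventually periodic: after a pre-period of length 2 it cycles with period 48.
For k ≥ 3, a_k depends only on (k - 3) mod 48. (628 - 3) mod 48 = 1, so a_{628} = a_4 = 22.

22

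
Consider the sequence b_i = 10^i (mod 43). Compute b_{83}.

Listing terms: b_0 = 1; b_1 = 10; b_2 = 14; b_3 = 11; b_4 = 24; b_5 = 25; b_6 = 35; b_7 = 6; b_8 = 17; b_9 = 41; b_{10} = 23; b_{11} = 15; b_{12} = 21; b_{13} = 38; b_{14} = 36; b_{15} = 16; b_{16} = 31; b_{17} = 9; b_{18} = 4; b_{19} = 40; b_{20} = 13; b_{21} = 1.
The sequence repeats with period 21.
(83 - 0) mod 21 = 20, so b_{83} = b_{20} = 13.

13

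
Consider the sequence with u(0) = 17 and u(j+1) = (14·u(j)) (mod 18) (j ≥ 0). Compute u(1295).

16

u(0) = 17,  u(1) = 4,  u(2) = 2,  u(3) = 10,  u(4) = 14,  u(5) = 16,  u(6) = 8,  u(7) = 4.
Since u(7) = u(1) = 4, the sequence is eventually periodic: after a pre-period of length 1 it cycles with period 6.
For j ≥ 1, u(j) depends only on (j - 1) mod 6. (1295 - 1) mod 6 = 4, so u(1295) = u(5) = 16.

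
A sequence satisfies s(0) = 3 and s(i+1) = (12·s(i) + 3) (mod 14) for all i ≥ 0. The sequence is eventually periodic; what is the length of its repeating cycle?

We have s(0) = 3; s(1) = 11; s(2) = 9; s(3) = 13; s(4) = 5; s(5) = 7; s(6) = 3.
Since s(6) = s(0) = 3, the sequence is periodic with period 6.

6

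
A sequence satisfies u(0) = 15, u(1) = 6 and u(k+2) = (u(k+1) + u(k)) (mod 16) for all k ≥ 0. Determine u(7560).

u(0) = 15,  u(1) = 6,  u(2) = 5,  u(3) = 11,  u(4) = 0,  u(5) = 11,  u(6) = 11,  u(7) = 6,  u(8) = 1,  u(9) = 7,  u(10) = 8,  u(11) = 15,  u(12) = 7,  u(13) = 6,  u(14) = 13,  u(15) = 3,  u(16) = 0,  u(17) = 3,  u(18) = 3,  u(19) = 6,  u(20) = 9,  u(21) = 15,  u(22) = 8,  u(23) = 7,  u(24) = 15,  u(25) = 6.
Since (u(24), u(25)) = (u(0), u(1)) = (15, 6) (two consecutive terms determine the rest), the sequence is periodic with period 24.
So u(7560) = u(0 + ((7560-0) mod 24)) = u(0) = 15.

15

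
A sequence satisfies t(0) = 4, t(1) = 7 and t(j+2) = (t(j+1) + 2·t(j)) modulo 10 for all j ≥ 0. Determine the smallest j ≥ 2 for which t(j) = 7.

5

t(0) = 4; t(1) = 7; t(2) = 5; t(3) = 9; t(4) = 9; t(5) = 7; t(6) = 5.
Since (t(5), t(6)) = (t(1), t(2)) = (7, 5) (two consecutive terms determine the rest), the sequence is eventually periodic: after a pre-period of length 1 it cycles with period 4.
The value 7 next appears (with j ≥ 2) at t(5).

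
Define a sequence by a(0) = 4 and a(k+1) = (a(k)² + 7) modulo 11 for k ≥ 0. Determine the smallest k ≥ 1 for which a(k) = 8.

2

a(0) = 4; a(1) = 1; a(2) = 8; a(3) = 5; a(4) = 10; a(5) = 8.
Since a(5) = a(2) = 8, the sequence is eventually periodic: after a pre-period of length 2 it cycles with period 3.
The value 8 first appears (with k ≥ 1) at a(2).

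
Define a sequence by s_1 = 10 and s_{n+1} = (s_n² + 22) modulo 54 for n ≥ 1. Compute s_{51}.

38

Listing terms: s_1 = 10, s_2 = 14, s_3 = 2, s_4 = 26, s_5 = 50, s_6 = 38, s_7 = 8, s_8 = 32, s_9 = 20, s_{10} = 44, s_{11} = 14.
Since s_{11} = s_2 = 14, the sequence is eventually periodic: after a pre-period of length 1 it cycles with period 9.
For n ≥ 2, s_n depends only on (n - 2) mod 9. (51 - 2) mod 9 = 4, so s_{51} = s_6 = 38.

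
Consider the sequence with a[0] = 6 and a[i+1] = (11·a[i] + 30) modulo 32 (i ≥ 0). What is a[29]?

16

We have a[0] = 6; a[1] = 0; a[2] = 30; a[3] = 8; a[4] = 22; a[5] = 16; a[6] = 14; a[7] = 24; a[8] = 6.
The sequence repeats with period 8.
So a[29] = a[0 + ((29-0) mod 8)] = a[5] = 16.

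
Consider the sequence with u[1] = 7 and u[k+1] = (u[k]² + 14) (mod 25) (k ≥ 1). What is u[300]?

Computing terms: u[1] = 7,  u[2] = 13,  u[3] = 8,  u[4] = 3,  u[5] = 23,  u[6] = 18,  u[7] = 13.
Since u[7] = u[2] = 13, the sequence is eventually periodic: after a pre-period of length 1 it cycles with period 5.
For k ≥ 2, u[k] depends only on (k - 2) mod 5. (300 - 2) mod 5 = 3, so u[300] = u[5] = 23.

23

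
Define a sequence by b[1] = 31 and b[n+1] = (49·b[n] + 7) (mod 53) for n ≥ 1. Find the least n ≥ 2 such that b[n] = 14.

9

We have b[1] = 31; b[2] = 42; b[3] = 51; b[4] = 15; b[5] = 0; b[6] = 7; b[7] = 32; b[8] = 38; b[9] = 14; b[10] = 4; b[11] = 44; b[12] = 43; b[13] = 47; b[14] = 31.
Since b[14] = b[1] = 31, the sequence is periodic with period 13.
The value 14 first appears (with n ≥ 2) at b[9].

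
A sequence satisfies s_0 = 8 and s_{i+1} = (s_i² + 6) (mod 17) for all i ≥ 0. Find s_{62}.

10

s_0 = 8; s_1 = 2; s_2 = 10; s_3 = 4; s_4 = 5; s_5 = 14; s_6 = 15; s_7 = 10.
Since s_7 = s_2 = 10, the sequence is eventually periodic: after a pre-period of length 2 it cycles with period 5.
For i ≥ 2, s_i depends only on (i - 2) mod 5. (62 - 2) mod 5 = 0, so s_{62} = s_2 = 10.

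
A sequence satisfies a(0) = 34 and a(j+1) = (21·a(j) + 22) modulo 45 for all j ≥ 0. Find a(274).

Listing terms: a(0) = 34,  a(1) = 16,  a(2) = 43,  a(3) = 25,  a(4) = 7,  a(5) = 34.
Since a(5) = a(0) = 34, the sequence is periodic with period 5.
(274 - 0) mod 5 = 4, so a(274) = a(4) = 7.

7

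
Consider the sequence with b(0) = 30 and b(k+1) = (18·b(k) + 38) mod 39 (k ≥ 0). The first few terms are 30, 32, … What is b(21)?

Listing terms: b(0) = 30,  b(1) = 32,  b(2) = 29,  b(3) = 14,  b(4) = 17,  b(5) = 32.
Since b(5) = b(1) = 32, the sequence is eventually periodic: after a pre-period of length 1 it cycles with period 4.
For k ≥ 1, b(k) depends only on (k - 1) mod 4. (21 - 1) mod 4 = 0, so b(21) = b(1) = 32.

32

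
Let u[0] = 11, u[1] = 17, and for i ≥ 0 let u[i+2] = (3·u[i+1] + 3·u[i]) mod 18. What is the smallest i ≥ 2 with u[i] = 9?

4

u[0] = 11,  u[1] = 17,  u[2] = 12,  u[3] = 15,  u[4] = 9,  u[5] = 0,  u[6] = 9,  u[7] = 9,  u[8] = 0.
Since (u[7], u[8]) = (u[4], u[5]) = (9, 0) (two consecutive terms determine the rest), the sequence is eventually periodic: after a pre-period of length 4 it cycles with period 3.
The value 9 first appears (with i ≥ 2) at u[4].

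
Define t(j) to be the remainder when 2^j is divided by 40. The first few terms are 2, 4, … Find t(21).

32

Computing terms: t(1) = 2; t(2) = 4; t(3) = 8; t(4) = 16; t(5) = 32; t(6) = 24; t(7) = 8.
Since t(7) = t(3) = 8, the sequence is eventually periodic: after a pre-period of length 2 it cycles with period 4.
For j ≥ 3, t(j) depends only on (j - 3) mod 4. (21 - 3) mod 4 = 2, so t(21) = t(5) = 32.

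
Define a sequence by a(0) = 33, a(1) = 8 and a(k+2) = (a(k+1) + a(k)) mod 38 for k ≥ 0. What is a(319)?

4

Listing terms: a(0) = 33; a(1) = 8; a(2) = 3; a(3) = 11; a(4) = 14; a(5) = 25; a(6) = 1; a(7) = 26; a(8) = 27; a(9) = 15; a(10) = 4; a(11) = 19; a(12) = 23; a(13) = 4; a(14) = 27; a(15) = 31; a(16) = 20; a(17) = 13; a(18) = 33; a(19) = 8.
The sequence repeats with period 18.
(319 - 0) mod 18 = 13, so a(319) = a(13) = 4.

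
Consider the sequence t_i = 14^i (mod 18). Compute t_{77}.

Computing terms: t_1 = 14, t_2 = 16, t_3 = 8, t_4 = 4, t_5 = 2, t_6 = 10, t_7 = 14.
The sequence repeats with period 6.
So t_{77} = t_{1 + ((77-1) mod 6)} = t_5 = 2.

2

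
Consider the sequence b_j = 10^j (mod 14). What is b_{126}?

8

We have b_1 = 10,  b_2 = 2,  b_3 = 6,  b_4 = 4,  b_5 = 12,  b_6 = 8,  b_7 = 10.
Since b_7 = b_1 = 10, the sequence is periodic with period 6.
(126 - 1) mod 6 = 5, so b_{126} = b_6 = 8.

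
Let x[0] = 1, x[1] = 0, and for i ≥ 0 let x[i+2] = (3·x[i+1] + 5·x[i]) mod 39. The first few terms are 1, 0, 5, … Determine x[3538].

Computing terms: x[0] = 1; x[1] = 0; x[2] = 5; x[3] = 15; x[4] = 31; x[5] = 12; x[6] = 35; x[7] = 9; x[8] = 7; x[9] = 27; x[10] = 38; x[11] = 15; x[12] = 1; x[13] = 0.
The sequence repeats with period 12.
So x[3538] = x[0 + ((3538-0) mod 12)] = x[10] = 38.

38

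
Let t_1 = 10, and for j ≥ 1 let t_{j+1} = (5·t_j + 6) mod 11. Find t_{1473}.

We have t_1 = 10,  t_2 = 1,  t_3 = 0,  t_4 = 6,  t_5 = 3,  t_6 = 10.
Since t_6 = t_1 = 10, the sequence is periodic with period 5.
(1473 - 1) mod 5 = 2, so t_{1473} = t_3 = 0.

0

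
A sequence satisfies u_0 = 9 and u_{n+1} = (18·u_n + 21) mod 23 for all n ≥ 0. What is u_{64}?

Computing terms: u_0 = 9; u_1 = 22; u_2 = 3; u_3 = 6; u_4 = 14; u_5 = 20; u_6 = 13; u_7 = 2; u_8 = 11; u_9 = 12; u_{10} = 7; u_{11} = 9.
The sequence repeats with period 11.
(64 - 0) mod 11 = 9, so u_{64} = u_9 = 12.

12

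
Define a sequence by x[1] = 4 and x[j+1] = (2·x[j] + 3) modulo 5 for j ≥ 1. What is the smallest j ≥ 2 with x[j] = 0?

3

Computing terms: x[1] = 4, x[2] = 1, x[3] = 0, x[4] = 3, x[5] = 4.
Since x[5] = x[1] = 4, the sequence is periodic with period 4.
The value 0 first appears (with j ≥ 2) at x[3].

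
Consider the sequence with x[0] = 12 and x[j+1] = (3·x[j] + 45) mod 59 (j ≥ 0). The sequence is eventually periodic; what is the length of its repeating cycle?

29

Listing terms: x[0] = 12, x[1] = 22, x[2] = 52, x[3] = 24, x[4] = 58, x[5] = 42, x[6] = 53, x[7] = 27, x[8] = 8, x[9] = 10, x[10] = 16, x[11] = 34, x[12] = 29, x[13] = 14, x[14] = 28, x[15] = 11, x[16] = 19, x[17] = 43, x[18] = 56, x[19] = 36, x[20] = 35, x[21] = 32, x[22] = 23, x[23] = 55, x[24] = 33, x[25] = 26, x[26] = 5, x[27] = 1, x[28] = 48, x[29] = 12.
The sequence repeats with period 29.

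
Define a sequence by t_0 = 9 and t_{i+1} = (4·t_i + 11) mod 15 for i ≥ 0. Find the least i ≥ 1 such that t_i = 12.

3

t_0 = 9; t_1 = 2; t_2 = 4; t_3 = 12; t_4 = 14; t_5 = 7; t_6 = 9.
Since t_6 = t_0 = 9, the sequence is periodic with period 6.
The value 12 first appears (with i ≥ 1) at t_3.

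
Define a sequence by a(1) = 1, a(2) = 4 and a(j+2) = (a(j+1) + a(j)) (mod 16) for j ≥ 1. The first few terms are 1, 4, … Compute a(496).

1

Listing terms: a(1) = 1,  a(2) = 4,  a(3) = 5,  a(4) = 9,  a(5) = 14,  a(6) = 7,  a(7) = 5,  a(8) = 12,  a(9) = 1,  a(10) = 13,  a(11) = 14,  a(12) = 11,  a(13) = 9,  a(14) = 4,  a(15) = 13,  a(16) = 1,  a(17) = 14,  a(18) = 15,  a(19) = 13,  a(20) = 12,  a(21) = 9,  a(22) = 5,  a(23) = 14,  a(24) = 3,  a(25) = 1,  a(26) = 4.
Since (a(25), a(26)) = (a(1), a(2)) = (1, 4) (two consecutive terms determine the rest), the sequence is periodic with period 24.
(496 - 1) mod 24 = 15, so a(496) = a(16) = 1.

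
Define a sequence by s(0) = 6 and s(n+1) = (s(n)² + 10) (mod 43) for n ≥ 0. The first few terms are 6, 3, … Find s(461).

Listing terms: s(0) = 6,  s(1) = 3,  s(2) = 19,  s(3) = 27,  s(4) = 8,  s(5) = 31,  s(6) = 25,  s(7) = 33,  s(8) = 24,  s(9) = 27.
Since s(9) = s(3) = 27, the sequence is eventually periodic: after a pre-period of length 3 it cycles with period 6.
For n ≥ 3, s(n) depends only on (n - 3) mod 6. (461 - 3) mod 6 = 2, so s(461) = s(5) = 31.

31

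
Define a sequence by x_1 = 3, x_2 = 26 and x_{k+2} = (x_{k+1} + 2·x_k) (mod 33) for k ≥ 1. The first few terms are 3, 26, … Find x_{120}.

28

We have x_1 = 3,  x_2 = 26,  x_3 = 32,  x_4 = 18,  x_5 = 16,  x_6 = 19,  x_7 = 18,  x_8 = 23,  x_9 = 26,  x_{10} = 6,  x_{11} = 25,  x_{12} = 4,  x_{13} = 21,  x_{14} = 29,  x_{15} = 5,  x_{16} = 30,  x_{17} = 7,  x_{18} = 1,  x_{19} = 15,  x_{20} = 17,  x_{21} = 14,  x_{22} = 15,  x_{23} = 10,  x_{24} = 7,  x_{25} = 27,  x_{26} = 8,  x_{27} = 29,  x_{28} = 12,  x_{29} = 4,  x_{30} = 28,  x_{31} = 3,  x_{32} = 26.
Since (x_{31}, x_{32}) = (x_1, x_2) = (3, 26) (two consecutive terms determine the rest), the sequence is periodic with period 30.
So x_{120} = x_{1 + ((120-1) mod 30)} = x_{30} = 28.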